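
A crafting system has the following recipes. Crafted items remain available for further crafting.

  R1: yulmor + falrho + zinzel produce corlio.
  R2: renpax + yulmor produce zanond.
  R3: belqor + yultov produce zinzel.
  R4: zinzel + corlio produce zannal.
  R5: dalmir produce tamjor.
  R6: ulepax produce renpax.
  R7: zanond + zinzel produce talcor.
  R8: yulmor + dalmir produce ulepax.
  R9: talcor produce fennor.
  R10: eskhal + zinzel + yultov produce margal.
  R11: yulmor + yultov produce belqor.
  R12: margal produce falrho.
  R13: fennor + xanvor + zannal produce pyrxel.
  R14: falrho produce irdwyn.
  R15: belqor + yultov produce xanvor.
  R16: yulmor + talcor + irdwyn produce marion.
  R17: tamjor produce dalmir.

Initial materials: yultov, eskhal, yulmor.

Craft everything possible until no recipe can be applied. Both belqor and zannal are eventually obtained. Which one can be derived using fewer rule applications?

belqor

belqor: yulmor + yultov → belqor (R11). [1 rule application]
zannal: yulmor + yultov → belqor (R11). belqor + yultov → zinzel (R3). Using R10, eskhal, zinzel, and yultov make margal. Using R12, margal makes falrho. yulmor + falrho + zinzel → corlio (R1). zinzel + corlio → zannal (R4). [6 rule applications]
belqor needs fewer.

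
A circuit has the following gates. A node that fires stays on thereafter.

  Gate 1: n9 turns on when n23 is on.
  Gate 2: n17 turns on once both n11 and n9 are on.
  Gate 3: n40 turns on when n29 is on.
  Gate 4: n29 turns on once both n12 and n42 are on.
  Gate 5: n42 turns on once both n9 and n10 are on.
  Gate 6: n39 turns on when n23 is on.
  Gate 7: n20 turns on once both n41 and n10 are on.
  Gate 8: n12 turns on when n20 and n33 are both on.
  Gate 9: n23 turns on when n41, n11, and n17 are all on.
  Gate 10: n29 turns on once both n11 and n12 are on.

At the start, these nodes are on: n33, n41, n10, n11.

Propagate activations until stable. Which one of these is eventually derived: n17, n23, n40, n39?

n40

n41 and n10 are on, so n20 turns on (Gate 7).
Gate 8: n20 and n33 on → n12 on.
Gate 10: n11 and n12 on → n29 on.
Gate 3: n29 on → n40 on.
n17 would need n11 and n9 (Gate 2), but n9 never turns on. n23 would need n41, n11, and n17 (Gate 9), but n17 never turns on. n39 would need n23 (Gate 6), but n23 never turns on.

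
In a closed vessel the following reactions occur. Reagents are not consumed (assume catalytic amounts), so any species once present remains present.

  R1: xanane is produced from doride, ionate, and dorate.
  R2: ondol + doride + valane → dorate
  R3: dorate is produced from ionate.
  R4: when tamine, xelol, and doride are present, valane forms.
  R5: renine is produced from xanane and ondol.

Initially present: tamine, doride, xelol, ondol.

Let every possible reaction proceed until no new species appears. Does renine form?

No

renine would need xanane and ondol (R5), but xanane never forms.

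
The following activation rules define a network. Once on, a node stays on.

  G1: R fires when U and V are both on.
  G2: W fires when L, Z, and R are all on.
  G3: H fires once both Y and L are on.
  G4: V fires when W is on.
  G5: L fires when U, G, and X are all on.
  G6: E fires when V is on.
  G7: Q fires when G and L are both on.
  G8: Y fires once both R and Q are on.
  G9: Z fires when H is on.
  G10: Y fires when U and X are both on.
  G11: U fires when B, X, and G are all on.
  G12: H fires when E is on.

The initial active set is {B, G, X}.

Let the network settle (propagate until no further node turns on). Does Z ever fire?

Yes

B, X, and G are on, so U fires (G11).
U, G, and X are on, so L fires (G5).
G10: U and X on → Y on.
Y and L are on, so H fires (G3).
H is on, so Z fires (G9).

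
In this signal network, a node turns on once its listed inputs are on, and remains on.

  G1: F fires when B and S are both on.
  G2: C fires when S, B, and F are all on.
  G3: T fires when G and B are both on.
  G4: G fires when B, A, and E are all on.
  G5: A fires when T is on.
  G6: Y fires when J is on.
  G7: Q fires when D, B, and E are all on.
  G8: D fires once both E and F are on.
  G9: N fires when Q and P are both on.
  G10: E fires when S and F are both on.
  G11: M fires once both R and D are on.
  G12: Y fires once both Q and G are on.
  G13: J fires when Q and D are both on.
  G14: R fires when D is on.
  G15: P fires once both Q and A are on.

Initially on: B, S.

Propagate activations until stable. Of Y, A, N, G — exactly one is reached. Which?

B and S are on, so F fires (G1).
S and F are on, so E fires (G10).
G8: E and F on → D on.
G7: D, B, and E on → Q on.
G13: Q and D on → J on.
G6: J on → Y on.
A would need T (G5), but T never turns on. G would need B, A, and E (G4), but A never turns on. N would need Q and P (G9), but P never turns on.

Y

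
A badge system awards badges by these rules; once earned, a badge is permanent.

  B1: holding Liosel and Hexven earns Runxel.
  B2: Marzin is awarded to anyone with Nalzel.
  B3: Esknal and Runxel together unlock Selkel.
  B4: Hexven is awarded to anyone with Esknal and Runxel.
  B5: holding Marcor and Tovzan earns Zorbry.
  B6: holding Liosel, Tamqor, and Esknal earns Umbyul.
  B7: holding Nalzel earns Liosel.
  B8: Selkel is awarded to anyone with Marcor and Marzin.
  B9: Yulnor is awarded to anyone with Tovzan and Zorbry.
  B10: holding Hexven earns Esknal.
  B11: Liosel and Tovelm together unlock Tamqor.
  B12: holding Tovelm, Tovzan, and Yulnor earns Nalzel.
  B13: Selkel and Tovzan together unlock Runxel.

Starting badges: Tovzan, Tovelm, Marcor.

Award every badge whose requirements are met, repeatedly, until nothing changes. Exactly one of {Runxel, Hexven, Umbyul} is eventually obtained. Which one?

With Marcor and Tovzan, Zorbry is earned (B5).
With Tovzan and Zorbry, Yulnor is earned (B9).
With Tovelm, Tovzan, and Yulnor, Nalzel is earned (B12).
With Nalzel, Marzin is earned (B2).
With Marcor and Marzin, Selkel is earned (B8).
With Selkel and Tovzan, Runxel is earned (B13).
Hexven would need Esknal and Runxel (B4), but Esknal is never earned. Umbyul would need Liosel, Tamqor, and Esknal (B6), but Esknal is never earned.

Runxel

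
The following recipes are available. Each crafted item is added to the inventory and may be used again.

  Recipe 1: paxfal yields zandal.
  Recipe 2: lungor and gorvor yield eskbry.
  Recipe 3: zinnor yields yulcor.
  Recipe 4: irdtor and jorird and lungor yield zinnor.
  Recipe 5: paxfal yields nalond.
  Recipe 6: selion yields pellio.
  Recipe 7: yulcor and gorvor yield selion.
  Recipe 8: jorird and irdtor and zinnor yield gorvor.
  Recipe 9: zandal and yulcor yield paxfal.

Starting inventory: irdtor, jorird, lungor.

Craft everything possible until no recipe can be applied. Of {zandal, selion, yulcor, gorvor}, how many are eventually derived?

Using Recipe 4, irdtor, jorird, and lungor make zinnor.
Using Recipe 8, jorird, irdtor, and zinnor make gorvor.
Using Recipe 3, zinnor makes yulcor.
yulcor and gorvor → selion (Recipe 7).
zandal would need paxfal (Recipe 1), but paxfal is never obtained.
selion: reached.
yulcor: reached.
gorvor: reached.
Reached: selion, yulcor, and gorvor — 3 of the 4.

3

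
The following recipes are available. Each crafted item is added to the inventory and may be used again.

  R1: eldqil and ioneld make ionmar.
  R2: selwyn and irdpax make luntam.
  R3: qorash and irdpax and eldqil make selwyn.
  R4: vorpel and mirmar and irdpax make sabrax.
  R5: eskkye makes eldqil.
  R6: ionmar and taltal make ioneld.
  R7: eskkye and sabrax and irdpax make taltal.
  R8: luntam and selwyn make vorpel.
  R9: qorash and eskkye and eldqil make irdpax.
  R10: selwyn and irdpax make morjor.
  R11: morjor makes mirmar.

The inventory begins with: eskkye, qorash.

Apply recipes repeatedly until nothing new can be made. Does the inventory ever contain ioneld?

ioneld would need ionmar and taltal (R6), but ionmar is never obtained.

No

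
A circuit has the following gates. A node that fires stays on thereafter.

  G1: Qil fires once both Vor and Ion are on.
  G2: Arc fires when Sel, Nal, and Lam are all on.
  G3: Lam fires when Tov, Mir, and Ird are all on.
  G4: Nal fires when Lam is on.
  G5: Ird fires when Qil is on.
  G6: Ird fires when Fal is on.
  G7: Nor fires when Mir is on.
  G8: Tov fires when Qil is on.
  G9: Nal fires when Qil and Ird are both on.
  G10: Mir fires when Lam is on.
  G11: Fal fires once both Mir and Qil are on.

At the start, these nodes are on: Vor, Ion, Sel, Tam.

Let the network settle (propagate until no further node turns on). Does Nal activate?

G1: Vor and Ion on → Qil on.
G5: Qil on → Ird on.
G9: Qil and Ird on → Nal on.

Yes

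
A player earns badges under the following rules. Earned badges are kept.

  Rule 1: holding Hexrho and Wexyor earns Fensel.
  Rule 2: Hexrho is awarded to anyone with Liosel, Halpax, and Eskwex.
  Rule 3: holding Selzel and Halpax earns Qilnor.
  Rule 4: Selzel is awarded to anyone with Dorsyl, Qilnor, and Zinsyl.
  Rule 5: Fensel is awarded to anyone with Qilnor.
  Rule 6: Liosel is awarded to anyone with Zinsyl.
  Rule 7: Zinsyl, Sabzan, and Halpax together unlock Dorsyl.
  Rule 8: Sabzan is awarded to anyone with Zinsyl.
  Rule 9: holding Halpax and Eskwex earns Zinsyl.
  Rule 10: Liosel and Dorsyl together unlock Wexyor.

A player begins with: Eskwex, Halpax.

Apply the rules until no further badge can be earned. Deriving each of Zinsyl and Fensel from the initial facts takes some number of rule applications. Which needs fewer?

Zinsyl: With Halpax and Eskwex, Zinsyl is earned (Rule 9). [1 rule application]
Fensel: With Halpax and Eskwex, Zinsyl is earned (Rule 9). With Zinsyl, Sabzan is earned (Rule 8). With Zinsyl, Liosel is earned (Rule 6). With Liosel, Halpax, and Eskwex, Hexrho is earned (Rule 2). With Zinsyl, Sabzan, and Halpax, Dorsyl is earned (Rule 7). With Liosel and Dorsyl, Wexyor is earned (Rule 10). With Hexrho and Wexyor, Fensel is earned (Rule 1). [7 rule applications]
Zinsyl needs fewer.

Zinsyl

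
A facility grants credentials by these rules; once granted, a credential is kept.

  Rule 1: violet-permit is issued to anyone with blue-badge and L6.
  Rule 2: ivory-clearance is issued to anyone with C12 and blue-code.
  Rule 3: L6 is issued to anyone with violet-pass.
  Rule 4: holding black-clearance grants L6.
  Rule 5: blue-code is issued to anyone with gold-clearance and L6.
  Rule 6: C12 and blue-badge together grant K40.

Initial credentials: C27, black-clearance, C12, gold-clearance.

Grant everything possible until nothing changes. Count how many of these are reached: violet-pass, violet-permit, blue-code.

1

Holding black-clearance grants L6 (Rule 4).
Holding gold-clearance and L6 grants blue-code (Rule 5).
No rule produces violet-pass, and it is not given.
violet-permit would need blue-badge and L6 (Rule 1), but blue-badge is never granted.
blue-code: reached.
Reached: blue-code — 1 of the 3.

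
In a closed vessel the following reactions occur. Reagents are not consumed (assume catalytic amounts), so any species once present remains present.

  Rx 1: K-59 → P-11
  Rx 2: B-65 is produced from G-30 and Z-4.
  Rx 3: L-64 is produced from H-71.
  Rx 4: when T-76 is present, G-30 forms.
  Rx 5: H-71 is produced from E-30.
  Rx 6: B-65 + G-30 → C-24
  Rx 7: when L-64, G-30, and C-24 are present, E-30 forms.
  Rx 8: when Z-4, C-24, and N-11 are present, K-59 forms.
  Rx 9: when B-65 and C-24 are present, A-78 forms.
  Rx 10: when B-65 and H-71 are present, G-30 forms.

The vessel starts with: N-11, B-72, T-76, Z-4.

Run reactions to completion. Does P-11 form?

Yes

T-76 present → G-30 forms (Rx 4).
G-30 and Z-4 present → B-65 forms (Rx 2).
B-65 and G-30 present → C-24 forms (Rx 6).
Z-4, C-24, and N-11 present → K-59 forms (Rx 8).
K-59 present → P-11 forms (Rx 1).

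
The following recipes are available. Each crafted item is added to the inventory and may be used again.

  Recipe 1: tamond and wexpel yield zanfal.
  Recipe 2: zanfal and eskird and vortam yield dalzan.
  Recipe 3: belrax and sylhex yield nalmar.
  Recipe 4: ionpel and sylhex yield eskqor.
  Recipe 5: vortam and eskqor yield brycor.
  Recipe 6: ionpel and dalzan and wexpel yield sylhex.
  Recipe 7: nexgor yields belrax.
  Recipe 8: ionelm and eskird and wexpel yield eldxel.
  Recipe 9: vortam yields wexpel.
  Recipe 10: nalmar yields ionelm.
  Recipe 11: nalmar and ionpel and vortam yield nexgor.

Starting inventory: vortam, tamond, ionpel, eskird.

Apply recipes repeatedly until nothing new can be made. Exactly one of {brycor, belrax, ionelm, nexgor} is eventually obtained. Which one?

vortam → wexpel (Recipe 9).
Using Recipe 1, tamond and wexpel make zanfal.
zanfal and eskird and vortam → dalzan (Recipe 2).
Using Recipe 6, ionpel, dalzan, and wexpel make sylhex.
ionpel and sylhex → eskqor (Recipe 4).
Using Recipe 5, vortam and eskqor make brycor.
nexgor would need nalmar, ionpel, and vortam (Recipe 11), but nalmar is never obtained. ionelm would need nalmar (Recipe 10), but nalmar is never obtained. belrax would need nexgor (Recipe 7), but nexgor is never obtained.

brycor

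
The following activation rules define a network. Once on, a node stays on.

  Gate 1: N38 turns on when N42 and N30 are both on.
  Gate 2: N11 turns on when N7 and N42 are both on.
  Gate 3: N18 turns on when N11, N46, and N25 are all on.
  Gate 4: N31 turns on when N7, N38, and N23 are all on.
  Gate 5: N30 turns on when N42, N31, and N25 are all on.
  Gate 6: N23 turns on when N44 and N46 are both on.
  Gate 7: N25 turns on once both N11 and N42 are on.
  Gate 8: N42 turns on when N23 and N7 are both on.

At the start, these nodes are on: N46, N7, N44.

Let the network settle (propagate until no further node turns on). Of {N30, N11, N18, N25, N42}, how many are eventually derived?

N44 and N46 are on, so N23 turns on (Gate 6).
N23 and N7 are on, so N42 turns on (Gate 8).
N7 and N42 are on, so N11 turns on (Gate 2).
Gate 7: N11 and N42 on → N25 on.
N11, N46, and N25 are on, so N18 turns on (Gate 3).
N30 would need N42, N31, and N25 (Gate 5), but N31 never turns on.
N11: reached.
N18: reached.
N25: reached.
N42: reached.
Reached: N11, N18, N25, and N42 — 4 of the 5.

4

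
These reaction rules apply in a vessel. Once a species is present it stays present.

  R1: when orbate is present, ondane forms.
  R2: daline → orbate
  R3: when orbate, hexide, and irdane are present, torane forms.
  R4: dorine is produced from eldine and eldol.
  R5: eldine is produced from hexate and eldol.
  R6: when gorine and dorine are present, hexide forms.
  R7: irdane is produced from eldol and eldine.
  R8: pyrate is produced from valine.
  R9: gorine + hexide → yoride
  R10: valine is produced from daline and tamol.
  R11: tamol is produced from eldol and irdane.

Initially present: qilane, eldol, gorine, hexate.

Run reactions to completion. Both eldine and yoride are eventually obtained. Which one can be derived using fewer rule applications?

eldine

eldine: hexate and eldol present → eldine forms (R5). [1 rule application]
yoride: hexate and eldol present → eldine forms (R5). eldine and eldol present → dorine forms (R4). gorine and dorine present → hexide forms (R6). gorine and hexide present → yoride forms (R9). [4 rule applications]
eldine needs fewer.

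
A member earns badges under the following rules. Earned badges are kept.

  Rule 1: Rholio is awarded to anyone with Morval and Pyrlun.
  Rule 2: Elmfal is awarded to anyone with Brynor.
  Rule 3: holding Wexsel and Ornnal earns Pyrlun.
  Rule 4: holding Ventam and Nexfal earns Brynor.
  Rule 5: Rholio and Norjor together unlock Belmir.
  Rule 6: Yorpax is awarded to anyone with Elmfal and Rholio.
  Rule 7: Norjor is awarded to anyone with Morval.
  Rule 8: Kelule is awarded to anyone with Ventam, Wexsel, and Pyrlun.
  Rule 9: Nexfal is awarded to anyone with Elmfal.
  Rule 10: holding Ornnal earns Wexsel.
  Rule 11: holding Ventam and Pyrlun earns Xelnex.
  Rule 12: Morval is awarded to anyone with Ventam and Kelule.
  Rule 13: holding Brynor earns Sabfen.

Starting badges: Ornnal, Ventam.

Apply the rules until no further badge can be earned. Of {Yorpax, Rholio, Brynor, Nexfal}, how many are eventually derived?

With Ornnal, Wexsel is earned (Rule 10).
With Wexsel and Ornnal, Pyrlun is earned (Rule 3).
With Ventam, Wexsel, and Pyrlun, Kelule is earned (Rule 8).
With Ventam and Kelule, Morval is earned (Rule 12).
With Morval and Pyrlun, Rholio is earned (Rule 1).
Yorpax would need Elmfal and Rholio (Rule 6), but Elmfal is never earned.
Rholio: reached.
Brynor would need Ventam and Nexfal (Rule 4), but Nexfal is never earned.
Nexfal would need Elmfal (Rule 9), but Elmfal is never earned.
Reached: Rholio — 1 of the 4.

1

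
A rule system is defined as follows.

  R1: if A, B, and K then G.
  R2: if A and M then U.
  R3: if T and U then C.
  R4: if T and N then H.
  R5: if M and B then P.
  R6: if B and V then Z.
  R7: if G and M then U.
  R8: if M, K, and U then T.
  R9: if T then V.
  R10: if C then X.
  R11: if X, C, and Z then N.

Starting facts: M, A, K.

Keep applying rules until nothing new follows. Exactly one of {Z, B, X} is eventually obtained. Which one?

X

A and M hold, so U follows (R2).
From M, K, and U, R8 gives T.
T and U hold, so C follows (R3).
From C, R10 gives X.
No rule produces B, and it is not given. Z would need B and V (R6), but B is never established.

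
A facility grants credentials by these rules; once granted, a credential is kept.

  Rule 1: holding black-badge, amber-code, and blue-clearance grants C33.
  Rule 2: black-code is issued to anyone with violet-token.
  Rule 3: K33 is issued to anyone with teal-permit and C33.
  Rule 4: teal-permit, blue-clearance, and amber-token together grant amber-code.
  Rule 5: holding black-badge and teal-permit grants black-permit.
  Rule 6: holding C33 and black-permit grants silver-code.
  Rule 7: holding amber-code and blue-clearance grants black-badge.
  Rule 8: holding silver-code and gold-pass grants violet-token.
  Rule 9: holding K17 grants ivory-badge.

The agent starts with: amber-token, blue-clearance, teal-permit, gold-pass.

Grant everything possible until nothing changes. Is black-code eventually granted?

Holding teal-permit, blue-clearance, and amber-token grants amber-code (Rule 4).
Holding amber-code and blue-clearance grants black-badge (Rule 7).
Holding black-badge and teal-permit grants black-permit (Rule 5).
Holding black-badge, amber-code, and blue-clearance grants C33 (Rule 1).
Holding C33 and black-permit grants silver-code (Rule 6).
Holding silver-code and gold-pass grants violet-token (Rule 8).
Holding violet-token grants black-code (Rule 2).

Yes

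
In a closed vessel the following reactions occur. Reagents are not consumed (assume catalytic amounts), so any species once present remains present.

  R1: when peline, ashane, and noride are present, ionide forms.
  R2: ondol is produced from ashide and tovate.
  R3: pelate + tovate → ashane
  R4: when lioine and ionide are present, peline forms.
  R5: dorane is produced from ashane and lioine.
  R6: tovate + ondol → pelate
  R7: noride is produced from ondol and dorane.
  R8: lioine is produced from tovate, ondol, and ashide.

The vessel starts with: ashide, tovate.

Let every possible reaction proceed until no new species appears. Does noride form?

ashide and tovate present → ondol forms (R2).
tovate, ondol, and ashide present → lioine forms (R8).
tovate and ondol present → pelate forms (R6).
pelate and tovate present → ashane forms (R3).
ashane and lioine present → dorane forms (R5).
ondol and dorane present → noride forms (R7).

Yes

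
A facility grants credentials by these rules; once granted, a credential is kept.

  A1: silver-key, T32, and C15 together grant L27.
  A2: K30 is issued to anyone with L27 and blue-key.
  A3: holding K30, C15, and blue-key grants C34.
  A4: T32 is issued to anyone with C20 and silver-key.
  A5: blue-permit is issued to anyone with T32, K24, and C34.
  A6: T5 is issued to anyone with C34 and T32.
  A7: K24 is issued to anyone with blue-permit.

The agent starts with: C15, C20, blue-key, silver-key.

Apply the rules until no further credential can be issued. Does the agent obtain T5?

Yes

Holding C20 and silver-key grants T32 (A4).
Holding silver-key, T32, and C15 grants L27 (A1).
Holding L27 and blue-key grants K30 (A2).
Holding K30, C15, and blue-key grants C34 (A3).
Holding C34 and T32 grants T5 (A6).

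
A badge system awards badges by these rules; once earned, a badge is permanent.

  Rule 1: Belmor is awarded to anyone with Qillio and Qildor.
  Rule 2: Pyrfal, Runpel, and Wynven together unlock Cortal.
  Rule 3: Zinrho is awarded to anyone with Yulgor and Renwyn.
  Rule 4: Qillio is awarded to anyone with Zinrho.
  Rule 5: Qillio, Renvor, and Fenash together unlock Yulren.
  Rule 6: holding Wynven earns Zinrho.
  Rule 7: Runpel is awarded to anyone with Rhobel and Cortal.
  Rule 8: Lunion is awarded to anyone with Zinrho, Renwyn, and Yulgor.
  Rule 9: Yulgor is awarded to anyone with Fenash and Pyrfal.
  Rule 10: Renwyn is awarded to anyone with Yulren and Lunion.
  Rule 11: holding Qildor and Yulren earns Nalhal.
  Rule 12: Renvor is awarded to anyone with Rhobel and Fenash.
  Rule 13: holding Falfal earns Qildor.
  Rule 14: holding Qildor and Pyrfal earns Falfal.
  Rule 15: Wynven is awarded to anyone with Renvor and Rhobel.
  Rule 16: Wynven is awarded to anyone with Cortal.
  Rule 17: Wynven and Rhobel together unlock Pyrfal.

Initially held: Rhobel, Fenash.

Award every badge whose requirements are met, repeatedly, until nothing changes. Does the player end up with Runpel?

No

Runpel would need Rhobel and Cortal (Rule 7), but Cortal is never earned.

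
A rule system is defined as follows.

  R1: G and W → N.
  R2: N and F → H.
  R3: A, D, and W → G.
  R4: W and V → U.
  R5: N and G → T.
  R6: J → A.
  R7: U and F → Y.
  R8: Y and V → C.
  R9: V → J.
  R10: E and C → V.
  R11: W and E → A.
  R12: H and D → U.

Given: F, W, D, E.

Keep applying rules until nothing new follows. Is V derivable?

No

V would need E and C (R10), but C is never established.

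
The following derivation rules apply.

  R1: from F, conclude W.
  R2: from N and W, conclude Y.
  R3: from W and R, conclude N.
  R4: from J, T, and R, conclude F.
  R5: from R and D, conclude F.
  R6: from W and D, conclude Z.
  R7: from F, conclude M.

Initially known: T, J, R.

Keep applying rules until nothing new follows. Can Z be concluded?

Z would need W and D (R6), but D is never established.

No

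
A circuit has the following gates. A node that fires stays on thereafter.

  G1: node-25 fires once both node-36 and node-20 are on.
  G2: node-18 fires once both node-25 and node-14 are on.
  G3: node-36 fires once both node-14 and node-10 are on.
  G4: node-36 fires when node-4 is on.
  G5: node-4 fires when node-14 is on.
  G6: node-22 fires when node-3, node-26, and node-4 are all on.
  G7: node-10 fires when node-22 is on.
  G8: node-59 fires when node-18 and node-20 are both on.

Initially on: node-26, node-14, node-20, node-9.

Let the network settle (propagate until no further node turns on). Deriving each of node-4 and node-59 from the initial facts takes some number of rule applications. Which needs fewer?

node-4

node-4: G5: node-14 on → node-4 on. [1 rule application]
node-59: node-14 is on, so node-4 fires (G5). node-4 is on, so node-36 fires (G4). G1: node-36 and node-20 on → node-25 on. G2: node-25 and node-14 on → node-18 on. G8: node-18 and node-20 on → node-59 on. [5 rule applications]
node-4 needs fewer.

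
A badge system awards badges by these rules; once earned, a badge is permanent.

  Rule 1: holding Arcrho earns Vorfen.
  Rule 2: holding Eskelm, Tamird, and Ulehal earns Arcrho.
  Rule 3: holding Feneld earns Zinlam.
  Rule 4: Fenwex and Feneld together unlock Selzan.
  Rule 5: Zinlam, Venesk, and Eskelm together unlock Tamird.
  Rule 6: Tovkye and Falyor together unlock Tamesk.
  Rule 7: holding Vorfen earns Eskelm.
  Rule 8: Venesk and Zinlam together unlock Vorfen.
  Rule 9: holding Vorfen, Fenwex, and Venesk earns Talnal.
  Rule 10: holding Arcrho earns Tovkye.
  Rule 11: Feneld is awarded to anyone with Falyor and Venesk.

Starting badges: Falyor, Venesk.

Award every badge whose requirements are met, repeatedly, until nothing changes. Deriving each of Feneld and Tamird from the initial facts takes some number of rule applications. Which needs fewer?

Feneld: With Falyor and Venesk, Feneld is earned (Rule 11). [1 rule application]
Tamird: With Falyor and Venesk, Feneld is earned (Rule 11). With Feneld, Zinlam is earned (Rule 3). With Venesk and Zinlam, Vorfen is earned (Rule 8). With Vorfen, Eskelm is earned (Rule 7). With Zinlam, Venesk, and Eskelm, Tamird is earned (Rule 5). [5 rule applications]
Feneld needs fewer.

Feneld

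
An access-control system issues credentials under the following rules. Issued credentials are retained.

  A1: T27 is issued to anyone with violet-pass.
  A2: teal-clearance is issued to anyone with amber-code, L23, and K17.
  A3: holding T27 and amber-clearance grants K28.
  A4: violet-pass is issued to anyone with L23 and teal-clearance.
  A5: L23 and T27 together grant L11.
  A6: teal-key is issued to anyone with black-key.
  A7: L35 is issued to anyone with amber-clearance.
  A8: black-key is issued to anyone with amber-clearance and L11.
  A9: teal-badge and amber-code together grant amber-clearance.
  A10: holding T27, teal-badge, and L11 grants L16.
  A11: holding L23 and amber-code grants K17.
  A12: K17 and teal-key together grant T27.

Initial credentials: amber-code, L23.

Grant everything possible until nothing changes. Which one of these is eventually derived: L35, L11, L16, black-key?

L11

Holding L23 and amber-code grants K17 (A11).
Holding amber-code, L23, and K17 grants teal-clearance (A2).
Holding L23 and teal-clearance grants violet-pass (A4).
Holding violet-pass grants T27 (A1).
Holding L23 and T27 grants L11 (A5).
black-key would need amber-clearance and L11 (A8), but amber-clearance is never granted. L35 would need amber-clearance (A7), but amber-clearance is never granted. L16 would need T27, teal-badge, and L11 (A10), but teal-badge is never granted.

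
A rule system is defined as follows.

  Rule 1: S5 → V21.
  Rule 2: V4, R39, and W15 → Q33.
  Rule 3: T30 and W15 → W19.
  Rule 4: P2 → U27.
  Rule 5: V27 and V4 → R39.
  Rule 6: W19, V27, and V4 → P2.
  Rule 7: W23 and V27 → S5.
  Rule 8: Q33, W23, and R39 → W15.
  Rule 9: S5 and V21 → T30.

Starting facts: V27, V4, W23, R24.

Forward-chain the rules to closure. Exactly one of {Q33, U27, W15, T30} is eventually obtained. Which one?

T30

W23 and V27 hold, so S5 follows (Rule 7).
From S5, Rule 1 gives V21.
From S5 and V21, Rule 9 gives T30.
Q33 would need V4, R39, and W15 (Rule 2), but W15 is never established. W15 would need Q33, W23, and R39 (Rule 8), but Q33 is never established. U27 would need P2 (Rule 4), but P2 is never established.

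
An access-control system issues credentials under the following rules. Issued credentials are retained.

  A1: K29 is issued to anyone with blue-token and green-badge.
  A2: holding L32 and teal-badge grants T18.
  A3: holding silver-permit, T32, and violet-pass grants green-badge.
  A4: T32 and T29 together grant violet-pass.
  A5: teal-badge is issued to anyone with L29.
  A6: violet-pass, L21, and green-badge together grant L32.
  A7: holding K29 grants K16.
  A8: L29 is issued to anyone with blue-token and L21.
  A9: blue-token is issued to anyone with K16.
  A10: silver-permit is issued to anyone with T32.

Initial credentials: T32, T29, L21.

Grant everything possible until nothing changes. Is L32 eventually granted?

Holding T32 grants silver-permit (A10).
Holding T32 and T29 grants violet-pass (A4).
Holding silver-permit, T32, and violet-pass grants green-badge (A3).
Holding violet-pass, L21, and green-badge grants L32 (A6).

Yes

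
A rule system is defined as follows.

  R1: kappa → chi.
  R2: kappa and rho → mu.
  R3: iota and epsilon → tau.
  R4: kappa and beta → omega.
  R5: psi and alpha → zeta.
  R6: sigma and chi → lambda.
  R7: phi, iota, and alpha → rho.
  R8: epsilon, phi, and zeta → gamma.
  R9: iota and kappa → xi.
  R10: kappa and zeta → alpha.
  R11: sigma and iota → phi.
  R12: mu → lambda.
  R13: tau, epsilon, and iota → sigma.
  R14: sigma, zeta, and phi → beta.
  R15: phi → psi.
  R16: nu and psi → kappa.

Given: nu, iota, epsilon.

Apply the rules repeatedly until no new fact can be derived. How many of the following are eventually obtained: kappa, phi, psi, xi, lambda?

From iota and epsilon, R3 gives tau.
tau, epsilon, and iota hold, so sigma follows (R13).
sigma and iota hold, so phi follows (R11).
phi holds, so psi follows (R15).
From nu and psi, R16 gives kappa.
kappa holds, so chi follows (R1).
From iota and kappa, R9 gives xi.
From sigma and chi, R6 gives lambda.
kappa: reached.
phi: reached.
psi: reached.
xi: reached.
lambda: reached.
All 5 are reached.

5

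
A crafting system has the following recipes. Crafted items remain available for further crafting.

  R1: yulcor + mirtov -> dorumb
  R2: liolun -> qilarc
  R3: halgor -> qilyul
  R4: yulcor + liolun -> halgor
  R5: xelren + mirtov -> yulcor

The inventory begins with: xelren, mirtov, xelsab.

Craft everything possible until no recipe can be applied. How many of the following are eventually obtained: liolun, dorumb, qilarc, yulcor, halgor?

2

Using R5, xelren and mirtov make yulcor.
yulcor + mirtov -> dorumb (R1).
No rule produces liolun, and it is not given.
dorumb: reached.
qilarc would need liolun (R2), but liolun is never obtained.
yulcor: reached.
halgor would need yulcor and liolun (R4), but liolun is never obtained.
Reached: dorumb and yulcor — 2 of the 5.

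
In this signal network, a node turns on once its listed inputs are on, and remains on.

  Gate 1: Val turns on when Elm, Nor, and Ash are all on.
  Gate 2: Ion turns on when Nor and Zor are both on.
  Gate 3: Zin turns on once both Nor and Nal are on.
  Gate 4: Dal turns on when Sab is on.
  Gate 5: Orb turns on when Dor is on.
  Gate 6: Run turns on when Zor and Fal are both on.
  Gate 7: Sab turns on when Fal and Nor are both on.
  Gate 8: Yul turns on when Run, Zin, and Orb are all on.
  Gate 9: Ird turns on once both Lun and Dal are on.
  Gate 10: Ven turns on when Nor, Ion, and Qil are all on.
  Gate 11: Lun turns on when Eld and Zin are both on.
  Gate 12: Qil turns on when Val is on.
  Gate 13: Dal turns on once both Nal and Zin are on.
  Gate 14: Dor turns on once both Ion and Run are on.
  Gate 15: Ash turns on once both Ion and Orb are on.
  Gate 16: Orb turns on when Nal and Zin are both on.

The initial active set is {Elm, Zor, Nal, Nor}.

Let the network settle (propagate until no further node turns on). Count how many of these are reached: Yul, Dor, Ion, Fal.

1

Gate 2: Nor and Zor on → Ion on.
Yul would need Run, Zin, and Orb (Gate 8), but Run never turns on.
Dor would need Ion and Run (Gate 14), but Run never turns on.
Ion: reached.
No rule produces Fal, and it is not given.
Reached: Ion — 1 of the 4.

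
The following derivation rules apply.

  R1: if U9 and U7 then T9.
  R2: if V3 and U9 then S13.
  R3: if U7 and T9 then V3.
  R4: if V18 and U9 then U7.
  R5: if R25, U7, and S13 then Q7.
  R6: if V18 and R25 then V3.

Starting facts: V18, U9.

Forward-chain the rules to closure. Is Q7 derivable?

No

Q7 would need R25, U7, and S13 (R5), but R25 is never established.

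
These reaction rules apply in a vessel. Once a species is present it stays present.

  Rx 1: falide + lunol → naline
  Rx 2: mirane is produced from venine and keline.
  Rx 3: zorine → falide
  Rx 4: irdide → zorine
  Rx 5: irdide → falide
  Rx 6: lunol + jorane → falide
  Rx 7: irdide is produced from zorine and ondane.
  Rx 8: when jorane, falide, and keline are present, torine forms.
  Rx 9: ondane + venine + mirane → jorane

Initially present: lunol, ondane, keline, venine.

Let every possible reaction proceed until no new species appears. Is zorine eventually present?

zorine would need irdide (Rx 4), but irdide never forms.

No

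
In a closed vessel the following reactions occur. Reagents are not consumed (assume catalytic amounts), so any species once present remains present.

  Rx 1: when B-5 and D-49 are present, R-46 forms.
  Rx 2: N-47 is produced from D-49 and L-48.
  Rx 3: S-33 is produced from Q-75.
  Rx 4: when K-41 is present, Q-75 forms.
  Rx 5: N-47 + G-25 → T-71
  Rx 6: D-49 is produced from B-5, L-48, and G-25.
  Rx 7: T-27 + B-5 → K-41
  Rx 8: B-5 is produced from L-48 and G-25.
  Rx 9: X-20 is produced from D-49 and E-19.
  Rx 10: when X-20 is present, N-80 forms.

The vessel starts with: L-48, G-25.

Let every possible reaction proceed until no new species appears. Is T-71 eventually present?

Yes

L-48 and G-25 present → B-5 forms (Rx 8).
B-5, L-48, and G-25 present → D-49 forms (Rx 6).
D-49 and L-48 present → N-47 forms (Rx 2).
N-47 and G-25 present → T-71 forms (Rx 5).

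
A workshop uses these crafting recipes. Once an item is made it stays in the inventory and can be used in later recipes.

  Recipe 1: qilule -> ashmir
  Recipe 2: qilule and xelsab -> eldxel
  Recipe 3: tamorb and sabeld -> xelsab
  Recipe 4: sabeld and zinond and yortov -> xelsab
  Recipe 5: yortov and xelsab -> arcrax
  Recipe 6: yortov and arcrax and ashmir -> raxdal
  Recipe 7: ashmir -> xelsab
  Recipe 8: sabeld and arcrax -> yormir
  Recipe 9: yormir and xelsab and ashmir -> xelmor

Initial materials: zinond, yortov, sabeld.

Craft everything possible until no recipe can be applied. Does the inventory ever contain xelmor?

No

xelmor would need yormir, xelsab, and ashmir (Recipe 9), but ashmir is never obtained.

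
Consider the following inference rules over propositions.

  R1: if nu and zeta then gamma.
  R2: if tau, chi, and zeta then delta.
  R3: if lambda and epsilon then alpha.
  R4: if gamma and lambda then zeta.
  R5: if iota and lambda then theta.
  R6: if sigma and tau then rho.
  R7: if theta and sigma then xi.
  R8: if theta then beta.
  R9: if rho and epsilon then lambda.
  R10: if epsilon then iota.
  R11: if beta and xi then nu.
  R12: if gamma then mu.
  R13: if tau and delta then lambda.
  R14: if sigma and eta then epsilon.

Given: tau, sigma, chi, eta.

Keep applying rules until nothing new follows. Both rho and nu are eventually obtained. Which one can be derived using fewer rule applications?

rho: sigma and tau hold, so rho follows (R6). [1 rule application]
nu: From sigma and tau, R6 gives rho. sigma and eta hold, so epsilon follows (R14). From rho and epsilon, R9 gives lambda. epsilon holds, so iota follows (R10). iota and lambda hold, so theta follows (R5). From theta and sigma, R7 gives xi. From theta, R8 gives beta. From beta and xi, R11 gives nu. [8 rule applications]
rho needs fewer.

rho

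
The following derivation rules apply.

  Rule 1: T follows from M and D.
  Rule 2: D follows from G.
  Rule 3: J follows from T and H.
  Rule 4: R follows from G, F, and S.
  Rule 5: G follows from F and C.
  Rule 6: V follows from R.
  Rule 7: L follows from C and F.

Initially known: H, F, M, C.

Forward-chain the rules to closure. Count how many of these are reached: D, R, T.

2

From F and C, Rule 5 gives G.
From G, Rule 2 gives D.
M and D hold, so T follows (Rule 1).
D: reached.
R would need G, F, and S (Rule 4), but S is never established.
T: reached.
Reached: D and T — 2 of the 3.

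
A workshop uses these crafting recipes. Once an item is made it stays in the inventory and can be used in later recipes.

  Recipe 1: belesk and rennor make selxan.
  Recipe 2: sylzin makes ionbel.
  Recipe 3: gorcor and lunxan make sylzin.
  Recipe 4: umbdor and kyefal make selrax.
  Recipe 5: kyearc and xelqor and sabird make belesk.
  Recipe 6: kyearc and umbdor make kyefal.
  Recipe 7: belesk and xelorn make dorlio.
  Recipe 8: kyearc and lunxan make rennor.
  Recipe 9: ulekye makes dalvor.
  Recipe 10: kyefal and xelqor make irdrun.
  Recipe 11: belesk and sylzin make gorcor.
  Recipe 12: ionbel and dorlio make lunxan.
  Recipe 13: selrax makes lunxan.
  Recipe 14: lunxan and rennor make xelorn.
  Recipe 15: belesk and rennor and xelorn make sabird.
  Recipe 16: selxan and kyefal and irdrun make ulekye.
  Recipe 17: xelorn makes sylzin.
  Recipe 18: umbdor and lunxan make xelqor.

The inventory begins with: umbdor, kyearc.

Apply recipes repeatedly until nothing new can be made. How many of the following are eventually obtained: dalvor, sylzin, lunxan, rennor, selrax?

Using Recipe 6, kyearc and umbdor make kyefal.
Using Recipe 4, umbdor and kyefal make selrax.
Using Recipe 13, selrax makes lunxan.
kyearc and lunxan → rennor (Recipe 8).
Using Recipe 14, lunxan and rennor make xelorn.
Using Recipe 17, xelorn makes sylzin.
dalvor would need ulekye (Recipe 9), but ulekye is never obtained.
sylzin: reached.
lunxan: reached.
rennor: reached.
selrax: reached.
Reached: sylzin, lunxan, rennor, and selrax — 4 of the 5.

4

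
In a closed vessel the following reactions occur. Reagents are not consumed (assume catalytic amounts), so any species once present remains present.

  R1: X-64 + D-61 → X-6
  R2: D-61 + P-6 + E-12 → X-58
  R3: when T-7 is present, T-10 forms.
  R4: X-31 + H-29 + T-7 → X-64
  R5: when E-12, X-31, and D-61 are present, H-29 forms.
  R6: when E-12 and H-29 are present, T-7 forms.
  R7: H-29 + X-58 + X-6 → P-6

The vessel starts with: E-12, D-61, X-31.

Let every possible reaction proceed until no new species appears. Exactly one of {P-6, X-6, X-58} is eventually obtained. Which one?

X-6

E-12, X-31, and D-61 present → H-29 forms (R5).
E-12 and H-29 present → T-7 forms (R6).
X-31, H-29, and T-7 present → X-64 forms (R4).
X-64 and D-61 present → X-6 forms (R1).
P-6 would need H-29, X-58, and X-6 (R7), but X-58 never forms. X-58 would need D-61, P-6, and E-12 (R2), but P-6 never forms.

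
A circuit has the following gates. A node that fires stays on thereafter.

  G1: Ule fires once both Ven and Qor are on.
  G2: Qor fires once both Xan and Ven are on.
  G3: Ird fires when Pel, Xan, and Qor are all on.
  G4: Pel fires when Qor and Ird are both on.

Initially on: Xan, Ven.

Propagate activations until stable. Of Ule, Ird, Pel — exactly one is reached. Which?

Ule

G2: Xan and Ven on → Qor on.
Ven and Qor are on, so Ule fires (G1).
Ird would need Pel, Xan, and Qor (G3), but Pel never turns on. Pel would need Qor and Ird (G4), but Ird never turns on.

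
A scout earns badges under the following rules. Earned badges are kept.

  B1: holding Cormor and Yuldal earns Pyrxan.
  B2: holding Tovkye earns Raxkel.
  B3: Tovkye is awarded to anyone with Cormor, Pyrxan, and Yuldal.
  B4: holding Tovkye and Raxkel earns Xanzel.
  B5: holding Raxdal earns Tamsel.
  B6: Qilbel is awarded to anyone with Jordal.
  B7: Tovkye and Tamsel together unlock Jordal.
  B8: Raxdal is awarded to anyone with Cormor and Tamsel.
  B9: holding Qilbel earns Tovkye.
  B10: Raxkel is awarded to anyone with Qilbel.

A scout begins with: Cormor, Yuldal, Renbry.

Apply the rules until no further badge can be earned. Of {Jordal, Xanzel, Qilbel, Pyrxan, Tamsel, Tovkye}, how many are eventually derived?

With Cormor and Yuldal, Pyrxan is earned (B1).
With Cormor, Pyrxan, and Yuldal, Tovkye is earned (B3).
With Tovkye, Raxkel is earned (B2).
With Tovkye and Raxkel, Xanzel is earned (B4).
Jordal would need Tovkye and Tamsel (B7), but Tamsel is never earned.
Xanzel: reached.
Qilbel would need Jordal (B6), but Jordal is never earned.
Pyrxan: reached.
Tamsel would need Raxdal (B5), but Raxdal is never earned.
Tovkye: reached.
Reached: Xanzel, Pyrxan, and Tovkye — 3 of the 6.

3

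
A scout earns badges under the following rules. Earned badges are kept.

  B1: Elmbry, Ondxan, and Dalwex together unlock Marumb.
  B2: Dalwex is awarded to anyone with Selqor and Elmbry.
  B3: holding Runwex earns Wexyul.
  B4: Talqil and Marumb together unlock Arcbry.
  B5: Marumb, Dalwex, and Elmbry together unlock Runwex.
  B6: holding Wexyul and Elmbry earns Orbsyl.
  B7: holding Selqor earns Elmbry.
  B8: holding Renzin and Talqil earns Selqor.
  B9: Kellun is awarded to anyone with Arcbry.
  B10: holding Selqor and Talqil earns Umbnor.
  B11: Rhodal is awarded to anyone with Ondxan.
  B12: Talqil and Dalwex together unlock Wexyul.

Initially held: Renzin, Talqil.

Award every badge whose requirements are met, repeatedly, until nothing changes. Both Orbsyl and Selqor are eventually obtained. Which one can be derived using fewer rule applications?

Selqor

Selqor: With Renzin and Talqil, Selqor is earned (B8). [1 rule application]
Orbsyl: With Renzin and Talqil, Selqor is earned (B8). With Selqor, Elmbry is earned (B7). With Selqor and Elmbry, Dalwex is earned (B2). With Talqil and Dalwex, Wexyul is earned (B12). With Wexyul and Elmbry, Orbsyl is earned (B6). [5 rule applications]
Selqor needs fewer.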